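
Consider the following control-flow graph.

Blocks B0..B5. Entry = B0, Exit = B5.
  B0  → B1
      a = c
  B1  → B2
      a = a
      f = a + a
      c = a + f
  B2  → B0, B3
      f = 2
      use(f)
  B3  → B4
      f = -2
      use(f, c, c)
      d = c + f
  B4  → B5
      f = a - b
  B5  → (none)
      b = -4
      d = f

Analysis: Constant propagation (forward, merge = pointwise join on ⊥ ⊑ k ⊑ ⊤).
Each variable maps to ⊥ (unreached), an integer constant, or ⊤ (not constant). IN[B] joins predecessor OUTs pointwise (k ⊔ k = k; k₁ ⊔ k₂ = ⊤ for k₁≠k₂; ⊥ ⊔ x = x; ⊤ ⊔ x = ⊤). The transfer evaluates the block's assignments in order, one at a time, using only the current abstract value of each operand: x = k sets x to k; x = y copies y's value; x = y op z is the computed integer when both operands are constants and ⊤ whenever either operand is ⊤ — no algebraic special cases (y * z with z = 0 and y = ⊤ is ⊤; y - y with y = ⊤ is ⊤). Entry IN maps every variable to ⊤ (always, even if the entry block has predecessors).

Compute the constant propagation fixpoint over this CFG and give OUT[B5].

Answer: {a: ⊤, b: -4, c: ⊤, d: ⊤, e: ⊤, f: ⊤}

Working:
Fixpoint table:
  B0: | IN=(all ⊤) | OUT=(all ⊤)
  B1: | IN=(all ⊤) | OUT=(all ⊤)
  B2: | IN=(all ⊤) | OUT={f:2; rest ⊤}
  B3: | IN={f:2; rest ⊤} | OUT={f:-2; rest ⊤}
  B4: | IN={f:-2; rest ⊤} | OUT=(all ⊤)
  B5: | IN=(all ⊤) | OUT={b:-4; rest ⊤}

Merge at B5: IN[B5] = OUT[B4] = {a: ⊤, b: ⊤, c: ⊤, d: ⊤, e: ⊤, f: ⊤}
Applying B5's transfer function to that IN value gives OUT[B5] (row B5 above).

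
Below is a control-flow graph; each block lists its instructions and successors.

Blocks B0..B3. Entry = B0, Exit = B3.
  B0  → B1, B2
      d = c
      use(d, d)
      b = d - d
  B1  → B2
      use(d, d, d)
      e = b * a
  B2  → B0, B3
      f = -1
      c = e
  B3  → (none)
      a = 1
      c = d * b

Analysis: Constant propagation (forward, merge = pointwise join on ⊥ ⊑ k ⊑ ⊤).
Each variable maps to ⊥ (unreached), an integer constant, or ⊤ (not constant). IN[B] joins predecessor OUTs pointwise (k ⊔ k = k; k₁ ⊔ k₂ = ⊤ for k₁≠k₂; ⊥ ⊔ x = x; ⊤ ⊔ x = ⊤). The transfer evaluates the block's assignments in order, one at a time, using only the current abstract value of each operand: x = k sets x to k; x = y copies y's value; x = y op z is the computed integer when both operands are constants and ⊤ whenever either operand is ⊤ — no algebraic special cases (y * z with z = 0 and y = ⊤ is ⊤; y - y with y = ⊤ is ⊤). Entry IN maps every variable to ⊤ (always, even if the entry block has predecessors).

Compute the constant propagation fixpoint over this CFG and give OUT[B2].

Per-block solution:
  B0: | IN=(all ⊤) | OUT=(all ⊤)
  B1: | IN=(all ⊤) | OUT=(all ⊤)
  B2: | IN=(all ⊤) | OUT={f:-1; rest ⊤}
  B3: | IN={f:-1; rest ⊤} | OUT={a:1, f:-1; rest ⊤}

Merge at B2: IN[B2] = OUT[B0] ⊔ OUT[B1] = {a: ⊤, b: ⊤, c: ⊤, d: ⊤, e: ⊤, f: ⊤}
Applying B2's transfer function to that IN value gives OUT[B2] (row B2 above).

Answer: {a: ⊤, b: ⊤, c: ⊤, d: ⊤, e: ⊤, f: -1}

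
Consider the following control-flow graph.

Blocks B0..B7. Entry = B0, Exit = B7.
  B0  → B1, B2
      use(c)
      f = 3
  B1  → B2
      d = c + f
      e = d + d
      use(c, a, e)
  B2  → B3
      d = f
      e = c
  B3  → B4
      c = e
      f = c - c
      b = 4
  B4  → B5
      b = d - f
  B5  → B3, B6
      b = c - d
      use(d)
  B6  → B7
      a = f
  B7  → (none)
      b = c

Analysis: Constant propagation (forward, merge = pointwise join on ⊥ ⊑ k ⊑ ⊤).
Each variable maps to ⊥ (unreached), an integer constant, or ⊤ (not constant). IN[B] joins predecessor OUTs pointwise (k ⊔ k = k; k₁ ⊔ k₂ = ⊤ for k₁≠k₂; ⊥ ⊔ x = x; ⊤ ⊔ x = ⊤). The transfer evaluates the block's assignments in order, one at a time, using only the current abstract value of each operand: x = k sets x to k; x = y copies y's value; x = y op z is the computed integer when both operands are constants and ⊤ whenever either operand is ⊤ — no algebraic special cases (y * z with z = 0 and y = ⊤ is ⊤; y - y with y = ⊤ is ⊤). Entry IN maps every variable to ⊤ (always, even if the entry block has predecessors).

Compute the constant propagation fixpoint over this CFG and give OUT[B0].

Fixpoint table:
  B0:   IN=(all ⊤)   OUT={f:3; rest ⊤}
  B1:   IN={f:3; rest ⊤}   OUT={f:3; rest ⊤}
  B2:   IN={f:3; rest ⊤}   OUT={d:3, f:3; rest ⊤}
  B3:   IN={d:3; rest ⊤}   OUT={b:4, d:3; rest ⊤}
  B4:   IN={b:4, d:3; rest ⊤}   OUT={d:3; rest ⊤}
  B5:   IN={d:3; rest ⊤}   OUT={d:3; rest ⊤}
  B6:   IN={d:3; rest ⊤}   OUT={d:3; rest ⊤}
  B7:   IN={d:3; rest ⊤}   OUT={d:3; rest ⊤}

B0 is the boundary node: IN[B0] = {a: ⊤, b: ⊤, c: ⊤, d: ⊤, e: ⊤, f: ⊤}
Applying B0's transfer function to that IN value gives OUT[B0] (row B0 above).

Answer: {a: ⊤, b: ⊤, c: ⊤, d: ⊤, e: ⊤, f: 3}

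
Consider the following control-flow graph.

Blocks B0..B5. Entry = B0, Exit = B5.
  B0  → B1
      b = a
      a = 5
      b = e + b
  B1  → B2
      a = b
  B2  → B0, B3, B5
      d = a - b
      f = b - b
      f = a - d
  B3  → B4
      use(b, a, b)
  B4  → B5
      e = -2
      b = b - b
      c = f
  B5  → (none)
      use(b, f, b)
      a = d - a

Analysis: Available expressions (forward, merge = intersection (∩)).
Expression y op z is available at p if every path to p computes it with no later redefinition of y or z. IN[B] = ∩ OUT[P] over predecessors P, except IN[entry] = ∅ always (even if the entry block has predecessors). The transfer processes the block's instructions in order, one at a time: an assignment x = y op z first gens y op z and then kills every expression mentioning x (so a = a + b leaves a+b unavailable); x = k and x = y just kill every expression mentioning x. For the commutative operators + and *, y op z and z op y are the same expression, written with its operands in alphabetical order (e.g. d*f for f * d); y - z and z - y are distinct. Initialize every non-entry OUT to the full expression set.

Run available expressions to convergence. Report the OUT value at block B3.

Fixpoint table:
  B0:   IN={}   OUT={}
  B1:   IN={}   OUT={}
  B2:   IN={}   OUT={a-b, a-d, b-b}
  B3:   IN={a-b, a-d, b-b}   OUT={a-b, a-d, b-b}
  B4:   IN={a-b, a-d, b-b}   OUT={a-d}
  B5:   IN={a-d}   OUT={}

Merge at B3: IN[B3] = OUT[B2] = {a-b, a-d, b-b}
Applying B3's transfer function to that IN value gives OUT[B3] (row B3 above).

Answer: {a-b, a-d, b-b}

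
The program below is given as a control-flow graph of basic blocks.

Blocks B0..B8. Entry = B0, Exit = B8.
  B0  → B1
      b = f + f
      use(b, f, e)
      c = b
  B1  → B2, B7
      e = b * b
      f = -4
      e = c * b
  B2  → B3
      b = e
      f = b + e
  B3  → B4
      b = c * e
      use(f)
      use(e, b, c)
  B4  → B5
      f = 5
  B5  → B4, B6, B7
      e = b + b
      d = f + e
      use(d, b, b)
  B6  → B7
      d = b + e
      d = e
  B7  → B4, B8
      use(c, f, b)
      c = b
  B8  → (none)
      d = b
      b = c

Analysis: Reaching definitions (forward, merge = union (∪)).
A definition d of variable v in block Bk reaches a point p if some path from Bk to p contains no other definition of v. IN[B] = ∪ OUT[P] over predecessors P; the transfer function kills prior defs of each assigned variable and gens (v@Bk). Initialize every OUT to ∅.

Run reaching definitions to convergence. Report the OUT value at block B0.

Converged values:
  B0: | IN={} | OUT={b@B0, c@B0}
  B1: | IN={b@B0, c@B0} | OUT={b@B0, c@B0, e@B1, f@B1}
  B2: | IN={b@B0, c@B0, e@B1, f@B1} | OUT={b@B2, c@B0, e@B1, f@B2}
  B3: | IN={b@B2, c@B0, e@B1, f@B2} | OUT={b@B3, c@B0, e@B1, f@B2}
  B4: | IN={b@B0, b@B3, c@B0, c@B7, d@B5, d@B6, e@B1, e@B5, f@B1, f@B2, f@B4} | OUT={b@B0, b@B3, c@B0, c@B7, d@B5, d@B6, e@B1, e@B5, f@B4}
  B5: | IN={b@B0, b@B3, c@B0, c@B7, d@B5, d@B6, e@B1, e@B5, f@B4} | OUT={b@B0, b@B3, c@B0, c@B7, d@B5, e@B5, f@B4}
  B6: | IN={b@B0, b@B3, c@B0, c@B7, d@B5, e@B5, f@B4} | OUT={b@B0, b@B3, c@B0, c@B7, d@B6, e@B5, f@B4}
  B7: | IN={b@B0, b@B3, c@B0, c@B7, d@B5, d@B6, e@B1, e@B5, f@B1, f@B4} | OUT={b@B0, b@B3, c@B7, d@B5, d@B6, e@B1, e@B5, f@B1, f@B4}
  B8: | IN={b@B0, b@B3, c@B7, d@B5, d@B6, e@B1, e@B5, f@B1, f@B4} | OUT={b@B8, c@B7, d@B8, e@B1, e@B5, f@B1, f@B4}

B0 is the boundary node: IN[B0] = {}
Applying B0's transfer function to that IN value gives OUT[B0] (row B0 above).

Answer: {b@B0, c@B0}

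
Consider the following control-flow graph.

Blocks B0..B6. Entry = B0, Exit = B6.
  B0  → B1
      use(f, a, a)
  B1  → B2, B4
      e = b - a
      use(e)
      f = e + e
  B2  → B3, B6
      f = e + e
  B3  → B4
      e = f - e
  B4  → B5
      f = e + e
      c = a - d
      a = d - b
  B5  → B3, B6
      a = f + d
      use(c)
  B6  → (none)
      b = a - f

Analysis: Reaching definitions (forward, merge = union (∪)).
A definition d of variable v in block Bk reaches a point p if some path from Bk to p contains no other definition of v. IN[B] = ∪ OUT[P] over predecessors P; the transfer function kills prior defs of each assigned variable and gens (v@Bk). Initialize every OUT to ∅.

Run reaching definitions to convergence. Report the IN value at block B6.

Per-block solution:
  B0:  IN={}  OUT={}
  B1:  IN={}  OUT={e@B1, f@B1}
  B2:  IN={e@B1, f@B1}  OUT={e@B1, f@B2}
  B3:  IN={a@B5, c@B4, e@B1, e@B3, f@B2, f@B4}  OUT={a@B5, c@B4, e@B3, f@B2, f@B4}
  B4:  IN={a@B5, c@B4, e@B1, e@B3, f@B1, f@B2, f@B4}  OUT={a@B4, c@B4, e@B1, e@B3, f@B4}
  B5:  IN={a@B4, c@B4, e@B1, e@B3, f@B4}  OUT={a@B5, c@B4, e@B1, e@B3, f@B4}
  B6:  IN={a@B5, c@B4, e@B1, e@B3, f@B2, f@B4}  OUT={a@B5, b@B6, c@B4, e@B1, e@B3, f@B2, f@B4}

Merge at B6: IN[B6] = OUT[B2] ⊔ OUT[B5] = {a@B5, c@B4, e@B1, e@B3, f@B2, f@B4}

Answer: {a@B5, c@B4, e@B1, e@B3, f@B2, f@B4}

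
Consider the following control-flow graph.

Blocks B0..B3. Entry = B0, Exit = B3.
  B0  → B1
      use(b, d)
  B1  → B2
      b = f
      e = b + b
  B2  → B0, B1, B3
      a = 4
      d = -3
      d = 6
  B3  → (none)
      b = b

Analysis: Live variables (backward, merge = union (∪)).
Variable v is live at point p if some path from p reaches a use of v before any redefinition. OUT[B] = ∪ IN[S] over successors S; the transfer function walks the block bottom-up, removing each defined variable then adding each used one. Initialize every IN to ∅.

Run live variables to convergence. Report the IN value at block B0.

Converged values:
  B0:  IN={b, d, f}  OUT={f}
  B1:  IN={f}  OUT={b, f}
  B2:  IN={b, f}  OUT={b, d, f}
  B3:  IN={b}  OUT={}

Merge at B0: OUT[B0] = IN[B1] = {f}
Applying B0's transfer function to that OUT value gives IN[B0] (row B0 above).

Answer: {b, d, f}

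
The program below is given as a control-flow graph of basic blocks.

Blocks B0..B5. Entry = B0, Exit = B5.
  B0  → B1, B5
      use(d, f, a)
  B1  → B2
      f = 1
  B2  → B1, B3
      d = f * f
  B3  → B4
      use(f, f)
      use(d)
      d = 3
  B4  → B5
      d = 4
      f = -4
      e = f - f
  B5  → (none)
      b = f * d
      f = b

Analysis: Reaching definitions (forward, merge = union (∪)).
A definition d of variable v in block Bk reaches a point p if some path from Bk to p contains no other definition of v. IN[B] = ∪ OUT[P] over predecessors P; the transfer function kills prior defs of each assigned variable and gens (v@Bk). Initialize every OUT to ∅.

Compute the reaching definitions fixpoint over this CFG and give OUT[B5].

Answer: {b@B5, d@B4, e@B4, f@B5}

Working:
Converged values:
  B0:  IN={}  OUT={}
  B1:  IN={d@B2, f@B1}  OUT={d@B2, f@B1}
  B2:  IN={d@B2, f@B1}  OUT={d@B2, f@B1}
  B3:  IN={d@B2, f@B1}  OUT={d@B3, f@B1}
  B4:  IN={d@B3, f@B1}  OUT={d@B4, e@B4, f@B4}
  B5:  IN={d@B4, e@B4, f@B4}  OUT={b@B5, d@B4, e@B4, f@B5}

Merge at B5: IN[B5] = OUT[B0] ⊔ OUT[B4] = {d@B4, e@B4, f@B4}
Applying B5's transfer function to that IN value gives OUT[B5] (row B5 above).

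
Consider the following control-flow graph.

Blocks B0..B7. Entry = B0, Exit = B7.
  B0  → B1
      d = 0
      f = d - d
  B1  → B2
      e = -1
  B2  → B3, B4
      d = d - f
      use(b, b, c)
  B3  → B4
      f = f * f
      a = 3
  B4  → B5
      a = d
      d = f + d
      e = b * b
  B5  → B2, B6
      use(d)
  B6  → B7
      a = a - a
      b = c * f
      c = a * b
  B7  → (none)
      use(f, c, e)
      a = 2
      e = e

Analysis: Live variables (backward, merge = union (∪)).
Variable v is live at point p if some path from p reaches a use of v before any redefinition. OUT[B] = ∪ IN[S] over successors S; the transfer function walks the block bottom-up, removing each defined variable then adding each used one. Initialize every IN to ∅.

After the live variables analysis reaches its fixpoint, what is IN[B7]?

Answer: {c, e, f}

Trace:
Converged values:
  B0:  IN={b, c}  OUT={b, c, d, f}
  B1:  IN={b, c, d, f}  OUT={b, c, d, f}
  B2:  IN={b, c, d, f}  OUT={b, c, d, f}
  B3:  IN={b, c, d, f}  OUT={b, c, d, f}
  B4:  IN={b, c, d, f}  OUT={a, b, c, d, e, f}
  B5:  IN={a, b, c, d, e, f}  OUT={a, b, c, d, e, f}
  B6:  IN={a, c, e, f}  OUT={c, e, f}
  B7:  IN={c, e, f}  OUT={}

B7 is the boundary node: OUT[B7] = {}
Applying B7's transfer function to that OUT value gives IN[B7] (row B7 above).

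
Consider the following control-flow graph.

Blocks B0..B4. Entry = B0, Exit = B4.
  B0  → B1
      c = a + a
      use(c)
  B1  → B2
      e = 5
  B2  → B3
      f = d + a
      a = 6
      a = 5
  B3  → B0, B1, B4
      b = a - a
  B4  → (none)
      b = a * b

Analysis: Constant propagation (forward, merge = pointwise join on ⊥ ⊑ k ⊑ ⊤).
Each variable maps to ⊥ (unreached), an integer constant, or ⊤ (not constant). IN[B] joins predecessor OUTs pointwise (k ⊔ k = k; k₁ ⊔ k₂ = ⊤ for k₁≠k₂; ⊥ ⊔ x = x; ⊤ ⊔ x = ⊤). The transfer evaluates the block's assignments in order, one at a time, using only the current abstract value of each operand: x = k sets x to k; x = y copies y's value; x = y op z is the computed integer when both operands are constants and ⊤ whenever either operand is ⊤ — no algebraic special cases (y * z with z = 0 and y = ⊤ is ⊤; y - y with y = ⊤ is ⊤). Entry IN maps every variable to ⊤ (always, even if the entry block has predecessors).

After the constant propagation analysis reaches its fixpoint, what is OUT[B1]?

Converged values:
  B0:   IN=(all ⊤)   OUT=(all ⊤)
  B1:   IN=(all ⊤)   OUT={e:5; rest ⊤}
  B2:   IN={e:5; rest ⊤}   OUT={a:5, e:5; rest ⊤}
  B3:   IN={a:5, e:5; rest ⊤}   OUT={a:5, b:0, e:5; rest ⊤}
  B4:   IN={a:5, b:0, e:5; rest ⊤}   OUT={a:5, b:0, e:5; rest ⊤}

Merge at B1: IN[B1] = OUT[B0] ⊔ OUT[B3] = {a: ⊤, b: ⊤, c: ⊤, d: ⊤, e: ⊤, f: ⊤}
Applying B1's transfer function to that IN value gives OUT[B1] (row B1 above).

Answer: {a: ⊤, b: ⊤, c: ⊤, d: ⊤, e: 5, f: ⊤}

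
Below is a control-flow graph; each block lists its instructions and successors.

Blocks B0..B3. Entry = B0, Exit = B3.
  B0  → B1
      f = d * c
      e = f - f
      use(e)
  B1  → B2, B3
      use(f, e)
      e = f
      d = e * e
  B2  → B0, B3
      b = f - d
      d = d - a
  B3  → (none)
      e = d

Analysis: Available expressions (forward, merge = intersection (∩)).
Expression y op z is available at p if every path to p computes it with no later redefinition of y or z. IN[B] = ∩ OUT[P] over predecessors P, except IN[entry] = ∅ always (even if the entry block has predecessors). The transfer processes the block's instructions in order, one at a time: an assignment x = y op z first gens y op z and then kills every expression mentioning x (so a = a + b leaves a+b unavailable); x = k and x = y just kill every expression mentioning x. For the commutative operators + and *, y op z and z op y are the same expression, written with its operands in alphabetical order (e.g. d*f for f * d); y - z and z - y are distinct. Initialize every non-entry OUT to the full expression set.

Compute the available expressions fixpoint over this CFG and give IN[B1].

Converged values:
  B0: | IN={} | OUT={c*d, f-f}
  B1: | IN={c*d, f-f} | OUT={e*e, f-f}
  B2: | IN={e*e, f-f} | OUT={e*e, f-f}
  B3: | IN={e*e, f-f} | OUT={f-f}

Merge at B1: IN[B1] = OUT[B0] = {c*d, f-f}

Answer: {c*d, f-f}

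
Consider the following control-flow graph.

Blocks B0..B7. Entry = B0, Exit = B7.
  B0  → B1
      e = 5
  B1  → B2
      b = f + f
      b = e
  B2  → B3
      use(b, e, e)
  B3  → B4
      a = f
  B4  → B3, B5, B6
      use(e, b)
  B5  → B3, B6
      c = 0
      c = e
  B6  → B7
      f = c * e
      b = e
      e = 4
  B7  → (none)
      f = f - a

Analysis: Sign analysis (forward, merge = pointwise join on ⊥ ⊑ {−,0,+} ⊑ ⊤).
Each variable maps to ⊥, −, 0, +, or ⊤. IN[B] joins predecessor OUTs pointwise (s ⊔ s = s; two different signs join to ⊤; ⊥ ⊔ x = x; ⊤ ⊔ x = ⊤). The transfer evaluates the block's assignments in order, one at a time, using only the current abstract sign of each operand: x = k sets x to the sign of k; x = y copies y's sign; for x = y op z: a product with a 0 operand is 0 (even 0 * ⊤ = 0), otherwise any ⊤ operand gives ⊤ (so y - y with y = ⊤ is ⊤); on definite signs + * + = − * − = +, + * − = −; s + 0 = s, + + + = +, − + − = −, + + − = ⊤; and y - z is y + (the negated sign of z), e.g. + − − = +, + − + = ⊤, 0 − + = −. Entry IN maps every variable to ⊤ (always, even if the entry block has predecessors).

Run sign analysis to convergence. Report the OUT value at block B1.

Per-block solution:
  B0: | IN=(all ⊤) | OUT={e:+; rest ⊤}
  B1: | IN={e:+; rest ⊤} | OUT={b:+, e:+; rest ⊤}
  B2: | IN={b:+, e:+; rest ⊤} | OUT={b:+, e:+; rest ⊤}
  B3: | IN={b:+, e:+; rest ⊤} | OUT={b:+, e:+; rest ⊤}
  B4: | IN={b:+, e:+; rest ⊤} | OUT={b:+, e:+; rest ⊤}
  B5: | IN={b:+, e:+; rest ⊤} | OUT={b:+, c:+, e:+; rest ⊤}
  B6: | IN={b:+, e:+; rest ⊤} | OUT={b:+, e:+; rest ⊤}
  B7: | IN={b:+, e:+; rest ⊤} | OUT={b:+, e:+; rest ⊤}

Merge at B1: IN[B1] = OUT[B0] = {a: ⊤, b: ⊤, c: ⊤, d: ⊤, e: +, f: ⊤}
Applying B1's transfer function to that IN value gives OUT[B1] (row B1 above).

Answer: {a: ⊤, b: +, c: ⊤, d: ⊤, e: +, f: ⊤}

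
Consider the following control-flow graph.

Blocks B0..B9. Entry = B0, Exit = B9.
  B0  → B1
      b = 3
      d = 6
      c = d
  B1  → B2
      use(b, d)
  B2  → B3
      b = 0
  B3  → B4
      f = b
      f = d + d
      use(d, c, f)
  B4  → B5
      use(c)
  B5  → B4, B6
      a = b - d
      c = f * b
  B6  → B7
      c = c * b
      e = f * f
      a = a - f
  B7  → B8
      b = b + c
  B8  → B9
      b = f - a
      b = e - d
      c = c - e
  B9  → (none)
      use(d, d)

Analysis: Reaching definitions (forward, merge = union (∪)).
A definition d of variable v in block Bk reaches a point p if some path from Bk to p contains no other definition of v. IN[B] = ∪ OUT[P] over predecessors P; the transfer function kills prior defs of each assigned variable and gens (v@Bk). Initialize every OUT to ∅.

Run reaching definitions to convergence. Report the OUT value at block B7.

Answer: {a@B6, b@B7, c@B6, d@B0, e@B6, f@B3}

Derivation:
Per-block solution:
  B0:  IN={}  OUT={b@B0, c@B0, d@B0}
  B1:  IN={b@B0, c@B0, d@B0}  OUT={b@B0, c@B0, d@B0}
  B2:  IN={b@B0, c@B0, d@B0}  OUT={b@B2, c@B0, d@B0}
  B3:  IN={b@B2, c@B0, d@B0}  OUT={b@B2, c@B0, d@B0, f@B3}
  B4:  IN={a@B5, b@B2, c@B0, c@B5, d@B0, f@B3}  OUT={a@B5, b@B2, c@B0, c@B5, d@B0, f@B3}
  B5:  IN={a@B5, b@B2, c@B0, c@B5, d@B0, f@B3}  OUT={a@B5, b@B2, c@B5, d@B0, f@B3}
  B6:  IN={a@B5, b@B2, c@B5, d@B0, f@B3}  OUT={a@B6, b@B2, c@B6, d@B0, e@B6, f@B3}
  B7:  IN={a@B6, b@B2, c@B6, d@B0, e@B6, f@B3}  OUT={a@B6, b@B7, c@B6, d@B0, e@B6, f@B3}
  B8:  IN={a@B6, b@B7, c@B6, d@B0, e@B6, f@B3}  OUT={a@B6, b@B8, c@B8, d@B0, e@B6, f@B3}
  B9:  IN={a@B6, b@B8, c@B8, d@B0, e@B6, f@B3}  OUT={a@B6, b@B8, c@B8, d@B0, e@B6, f@B3}

Merge at B7: IN[B7] = OUT[B6] = {a@B6, b@B2, c@B6, d@B0, e@B6, f@B3}
Applying B7's transfer function to that IN value gives OUT[B7] (row B7 above).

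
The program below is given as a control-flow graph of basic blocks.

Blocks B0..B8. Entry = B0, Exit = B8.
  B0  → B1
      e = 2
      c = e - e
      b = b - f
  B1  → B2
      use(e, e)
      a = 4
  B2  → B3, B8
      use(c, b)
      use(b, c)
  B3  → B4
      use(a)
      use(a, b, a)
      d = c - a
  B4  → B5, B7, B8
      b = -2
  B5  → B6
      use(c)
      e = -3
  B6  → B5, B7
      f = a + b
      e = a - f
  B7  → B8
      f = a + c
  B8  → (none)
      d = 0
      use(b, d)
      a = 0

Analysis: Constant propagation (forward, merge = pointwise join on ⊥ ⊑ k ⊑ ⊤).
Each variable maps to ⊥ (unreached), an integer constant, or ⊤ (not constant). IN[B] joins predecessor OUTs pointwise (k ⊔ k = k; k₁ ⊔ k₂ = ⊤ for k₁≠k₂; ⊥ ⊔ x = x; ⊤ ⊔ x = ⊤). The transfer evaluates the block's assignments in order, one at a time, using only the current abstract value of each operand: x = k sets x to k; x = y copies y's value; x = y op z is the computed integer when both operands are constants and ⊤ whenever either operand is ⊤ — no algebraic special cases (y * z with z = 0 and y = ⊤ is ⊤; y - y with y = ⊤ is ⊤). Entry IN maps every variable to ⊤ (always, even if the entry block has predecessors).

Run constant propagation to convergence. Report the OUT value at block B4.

Answer: {a: 4, b: -2, c: 0, d: -4, e: 2, f: ⊤}

Working:
Converged values:
  B0: | IN=(all ⊤) | OUT={c:0, e:2; rest ⊤}
  B1: | IN={c:0, e:2; rest ⊤} | OUT={a:4, c:0, e:2; rest ⊤}
  B2: | IN={a:4, c:0, e:2; rest ⊤} | OUT={a:4, c:0, e:2; rest ⊤}
  B3: | IN={a:4, c:0, e:2; rest ⊤} | OUT={a:4, c:0, d:-4, e:2; rest ⊤}
  B4: | IN={a:4, c:0, d:-4, e:2; rest ⊤} | OUT={a:4, b:-2, c:0, d:-4, e:2; rest ⊤}
  B5: | IN={a:4, b:-2, c:0, d:-4, e:2; rest ⊤} | OUT={a:4, b:-2, c:0, d:-4, e:-3; rest ⊤}
  B6: | IN={a:4, b:-2, c:0, d:-4, e:-3; rest ⊤} | OUT={a:4, b:-2, c:0, d:-4, e:2, f:2; rest ⊤}
  B7: | IN={a:4, b:-2, c:0, d:-4, e:2; rest ⊤} | OUT={a:4, b:-2, c:0, d:-4, e:2, f:4; rest ⊤}
  B8: | IN={a:4, c:0, e:2; rest ⊤} | OUT={a:0, c:0, d:0, e:2; rest ⊤}

Merge at B4: IN[B4] = OUT[B3] = {a: 4, b: ⊤, c: 0, d: -4, e: 2, f: ⊤}
Applying B4's transfer function to that IN value gives OUT[B4] (row B4 above).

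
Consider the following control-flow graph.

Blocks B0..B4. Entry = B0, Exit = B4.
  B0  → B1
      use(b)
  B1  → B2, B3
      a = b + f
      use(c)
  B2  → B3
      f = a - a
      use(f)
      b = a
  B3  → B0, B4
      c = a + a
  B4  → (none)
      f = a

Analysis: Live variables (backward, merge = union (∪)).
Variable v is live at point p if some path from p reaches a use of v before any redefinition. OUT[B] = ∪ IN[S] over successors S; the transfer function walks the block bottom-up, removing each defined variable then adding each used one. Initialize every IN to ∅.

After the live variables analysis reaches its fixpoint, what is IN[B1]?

Converged values:
  B0:  IN={b, c, f}  OUT={b, c, f}
  B1:  IN={b, c, f}  OUT={a, b, f}
  B2:  IN={a}  OUT={a, b, f}
  B3:  IN={a, b, f}  OUT={a, b, c, f}
  B4:  IN={a}  OUT={}

Merge at B1: OUT[B1] = IN[B2] ⊔ IN[B3] = {a, b, f}
Applying B1's transfer function to that OUT value gives IN[B1] (row B1 above).

Answer: {b, c, f}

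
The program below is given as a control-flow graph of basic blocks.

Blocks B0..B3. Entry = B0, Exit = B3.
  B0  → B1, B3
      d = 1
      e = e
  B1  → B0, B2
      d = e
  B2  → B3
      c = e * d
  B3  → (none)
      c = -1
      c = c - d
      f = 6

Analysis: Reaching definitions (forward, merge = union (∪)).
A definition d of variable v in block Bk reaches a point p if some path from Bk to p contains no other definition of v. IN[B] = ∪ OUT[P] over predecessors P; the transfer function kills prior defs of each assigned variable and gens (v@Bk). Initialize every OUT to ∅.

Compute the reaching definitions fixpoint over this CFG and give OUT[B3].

Fixpoint table:
  B0:   IN={d@B1, e@B0}   OUT={d@B0, e@B0}
  B1:   IN={d@B0, e@B0}   OUT={d@B1, e@B0}
  B2:   IN={d@B1, e@B0}   OUT={c@B2, d@B1, e@B0}
  B3:   IN={c@B2, d@B0, d@B1, e@B0}   OUT={c@B3, d@B0, d@B1, e@B0, f@B3}

Merge at B3: IN[B3] = OUT[B0] ⊔ OUT[B2] = {c@B2, d@B0, d@B1, e@B0}
Applying B3's transfer function to that IN value gives OUT[B3] (row B3 above).

Answer: {c@B3, d@B0, d@B1, e@B0, f@B3}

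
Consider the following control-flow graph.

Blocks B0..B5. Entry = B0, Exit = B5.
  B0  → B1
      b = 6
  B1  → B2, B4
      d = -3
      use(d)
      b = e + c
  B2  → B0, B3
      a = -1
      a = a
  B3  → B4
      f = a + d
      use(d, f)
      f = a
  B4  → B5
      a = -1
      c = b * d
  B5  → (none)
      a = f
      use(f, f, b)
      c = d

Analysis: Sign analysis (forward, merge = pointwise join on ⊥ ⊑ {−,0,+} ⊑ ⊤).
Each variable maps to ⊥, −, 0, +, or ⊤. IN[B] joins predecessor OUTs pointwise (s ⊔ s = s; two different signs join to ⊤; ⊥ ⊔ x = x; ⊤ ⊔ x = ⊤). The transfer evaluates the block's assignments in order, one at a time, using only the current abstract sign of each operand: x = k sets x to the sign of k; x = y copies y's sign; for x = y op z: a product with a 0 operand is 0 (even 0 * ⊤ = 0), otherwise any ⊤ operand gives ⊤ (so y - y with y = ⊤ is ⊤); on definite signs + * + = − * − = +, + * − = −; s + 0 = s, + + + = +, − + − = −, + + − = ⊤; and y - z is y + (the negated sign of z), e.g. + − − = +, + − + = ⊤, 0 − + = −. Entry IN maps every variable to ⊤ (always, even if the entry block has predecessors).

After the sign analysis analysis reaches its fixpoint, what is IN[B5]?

Fixpoint table:
  B0:   IN=(all ⊤)   OUT={b:+; rest ⊤}
  B1:   IN={b:+; rest ⊤}   OUT={d:-; rest ⊤}
  B2:   IN={d:-; rest ⊤}   OUT={a:-, d:-; rest ⊤}
  B3:   IN={a:-, d:-; rest ⊤}   OUT={a:-, d:-, f:-; rest ⊤}
  B4:   IN={d:-; rest ⊤}   OUT={a:-, d:-; rest ⊤}
  B5:   IN={a:-, d:-; rest ⊤}   OUT={c:-, d:-; rest ⊤}

Merge at B5: IN[B5] = OUT[B4] = {a: -, b: ⊤, c: ⊤, d: -, e: ⊤, f: ⊤}

Answer: {a: -, b: ⊤, c: ⊤, d: -, e: ⊤, f: ⊤}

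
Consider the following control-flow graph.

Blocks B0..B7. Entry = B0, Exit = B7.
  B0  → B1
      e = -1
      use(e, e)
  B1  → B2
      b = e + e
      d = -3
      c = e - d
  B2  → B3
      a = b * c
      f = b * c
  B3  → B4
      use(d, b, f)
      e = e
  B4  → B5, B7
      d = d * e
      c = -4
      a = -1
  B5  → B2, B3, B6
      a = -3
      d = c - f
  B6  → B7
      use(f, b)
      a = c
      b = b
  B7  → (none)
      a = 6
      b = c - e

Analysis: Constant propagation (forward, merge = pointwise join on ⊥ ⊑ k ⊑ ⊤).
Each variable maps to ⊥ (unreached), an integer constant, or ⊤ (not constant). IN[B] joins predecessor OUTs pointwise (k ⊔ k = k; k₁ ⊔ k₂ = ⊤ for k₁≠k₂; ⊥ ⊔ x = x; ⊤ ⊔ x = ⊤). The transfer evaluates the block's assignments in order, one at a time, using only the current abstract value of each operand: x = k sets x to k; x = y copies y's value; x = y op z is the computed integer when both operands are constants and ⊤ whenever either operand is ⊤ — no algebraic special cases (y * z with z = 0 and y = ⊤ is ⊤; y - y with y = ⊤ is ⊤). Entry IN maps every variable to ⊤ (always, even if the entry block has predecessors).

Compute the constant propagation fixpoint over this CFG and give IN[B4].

Answer: {a: ⊤, b: -2, c: ⊤, d: ⊤, e: -1, f: ⊤}

Trace:
Per-block solution:
  B0:   IN=(all ⊤)   OUT={e:-1; rest ⊤}
  B1:   IN={e:-1; rest ⊤}   OUT={b:-2, c:2, d:-3, e:-1; rest ⊤}
  B2:   IN={b:-2, e:-1; rest ⊤}   OUT={b:-2, e:-1; rest ⊤}
  B3:   IN={b:-2, e:-1; rest ⊤}   OUT={b:-2, e:-1; rest ⊤}
  B4:   IN={b:-2, e:-1; rest ⊤}   OUT={a:-1, b:-2, c:-4, e:-1; rest ⊤}
  B5:   IN={a:-1, b:-2, c:-4, e:-1; rest ⊤}   OUT={a:-3, b:-2, c:-4, e:-1; rest ⊤}
  B6:   IN={a:-3, b:-2, c:-4, e:-1; rest ⊤}   OUT={a:-4, b:-2, c:-4, e:-1; rest ⊤}
  B7:   IN={b:-2, c:-4, e:-1; rest ⊤}   OUT={a:6, b:-3, c:-4, e:-1; rest ⊤}

Merge at B4: IN[B4] = OUT[B3] = {a: ⊤, b: -2, c: ⊤, d: ⊤, e: -1, f: ⊤}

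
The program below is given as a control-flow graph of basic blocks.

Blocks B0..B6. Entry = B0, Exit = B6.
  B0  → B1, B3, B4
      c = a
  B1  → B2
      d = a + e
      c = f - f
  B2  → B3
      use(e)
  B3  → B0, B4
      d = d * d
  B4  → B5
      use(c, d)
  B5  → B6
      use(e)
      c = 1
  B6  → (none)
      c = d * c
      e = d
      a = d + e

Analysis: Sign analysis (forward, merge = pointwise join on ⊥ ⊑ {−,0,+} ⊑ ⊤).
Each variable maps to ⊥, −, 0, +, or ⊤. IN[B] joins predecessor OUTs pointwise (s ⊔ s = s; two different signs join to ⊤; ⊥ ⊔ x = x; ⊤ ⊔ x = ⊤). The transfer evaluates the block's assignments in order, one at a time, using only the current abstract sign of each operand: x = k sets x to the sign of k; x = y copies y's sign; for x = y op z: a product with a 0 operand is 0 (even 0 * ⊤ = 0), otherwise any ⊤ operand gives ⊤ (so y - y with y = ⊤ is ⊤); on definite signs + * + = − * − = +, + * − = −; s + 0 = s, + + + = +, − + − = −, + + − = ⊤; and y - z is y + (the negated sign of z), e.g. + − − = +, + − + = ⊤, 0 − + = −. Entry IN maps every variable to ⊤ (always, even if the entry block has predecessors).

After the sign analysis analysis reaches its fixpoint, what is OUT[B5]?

Answer: {a: ⊤, b: ⊤, c: +, d: ⊤, e: ⊤, f: ⊤}

Derivation:
Converged values:
  B0:  IN=(all ⊤)  OUT=(all ⊤)
  B1:  IN=(all ⊤)  OUT=(all ⊤)
  B2:  IN=(all ⊤)  OUT=(all ⊤)
  B3:  IN=(all ⊤)  OUT=(all ⊤)
  B4:  IN=(all ⊤)  OUT=(all ⊤)
  B5:  IN=(all ⊤)  OUT={c:+; rest ⊤}
  B6:  IN={c:+; rest ⊤}  OUT=(all ⊤)

Merge at B5: IN[B5] = OUT[B4] = {a: ⊤, b: ⊤, c: ⊤, d: ⊤, e: ⊤, f: ⊤}
Applying B5's transfer function to that IN value gives OUT[B5] (row B5 above).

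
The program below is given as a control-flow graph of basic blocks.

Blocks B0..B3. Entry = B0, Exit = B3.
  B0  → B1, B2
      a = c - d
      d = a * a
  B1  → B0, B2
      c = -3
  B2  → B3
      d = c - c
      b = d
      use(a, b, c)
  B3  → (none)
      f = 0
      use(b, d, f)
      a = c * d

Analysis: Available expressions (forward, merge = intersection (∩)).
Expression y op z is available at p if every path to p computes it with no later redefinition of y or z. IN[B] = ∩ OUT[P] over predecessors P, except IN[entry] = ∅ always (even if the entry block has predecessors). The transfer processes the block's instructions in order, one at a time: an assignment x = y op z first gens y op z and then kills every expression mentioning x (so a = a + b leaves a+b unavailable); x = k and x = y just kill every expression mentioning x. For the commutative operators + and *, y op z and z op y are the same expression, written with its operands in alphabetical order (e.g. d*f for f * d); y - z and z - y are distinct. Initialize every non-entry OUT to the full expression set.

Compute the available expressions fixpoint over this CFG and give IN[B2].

Answer: {a*a}

Trace:
Fixpoint table:
  B0: | IN={} | OUT={a*a}
  B1: | IN={a*a} | OUT={a*a}
  B2: | IN={a*a} | OUT={a*a, c-c}
  B3: | IN={a*a, c-c} | OUT={c*d, c-c}

Merge at B2: IN[B2] = OUT[B0] ∩ OUT[B1] = {a*a}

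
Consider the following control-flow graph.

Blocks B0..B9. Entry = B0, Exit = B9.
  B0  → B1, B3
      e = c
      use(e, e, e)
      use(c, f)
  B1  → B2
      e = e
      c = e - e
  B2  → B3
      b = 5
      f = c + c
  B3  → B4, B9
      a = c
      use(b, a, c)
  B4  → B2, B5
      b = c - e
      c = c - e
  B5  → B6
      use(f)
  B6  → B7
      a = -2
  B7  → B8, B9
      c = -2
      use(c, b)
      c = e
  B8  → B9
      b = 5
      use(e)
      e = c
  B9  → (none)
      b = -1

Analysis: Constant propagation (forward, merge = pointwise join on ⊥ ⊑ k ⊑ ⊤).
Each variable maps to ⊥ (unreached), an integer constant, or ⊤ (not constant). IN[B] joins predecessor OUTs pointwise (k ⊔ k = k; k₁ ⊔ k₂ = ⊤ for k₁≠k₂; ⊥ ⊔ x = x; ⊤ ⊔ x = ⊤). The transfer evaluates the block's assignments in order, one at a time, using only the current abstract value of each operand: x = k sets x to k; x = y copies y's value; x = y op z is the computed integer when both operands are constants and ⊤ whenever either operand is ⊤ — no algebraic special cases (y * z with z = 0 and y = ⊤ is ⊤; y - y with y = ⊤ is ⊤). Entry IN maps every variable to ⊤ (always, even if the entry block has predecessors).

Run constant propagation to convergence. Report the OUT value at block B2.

Fixpoint table:
  B0: | IN=(all ⊤) | OUT=(all ⊤)
  B1: | IN=(all ⊤) | OUT=(all ⊤)
  B2: | IN=(all ⊤) | OUT={b:5; rest ⊤}
  B3: | IN=(all ⊤) | OUT=(all ⊤)
  B4: | IN=(all ⊤) | OUT=(all ⊤)
  B5: | IN=(all ⊤) | OUT=(all ⊤)
  B6: | IN=(all ⊤) | OUT={a:-2; rest ⊤}
  B7: | IN={a:-2; rest ⊤} | OUT={a:-2; rest ⊤}
  B8: | IN={a:-2; rest ⊤} | OUT={a:-2, b:5; rest ⊤}
  B9: | IN=(all ⊤) | OUT={b:-1; rest ⊤}

Merge at B2: IN[B2] = OUT[B1] ⊔ OUT[B4] = {a: ⊤, b: ⊤, c: ⊤, d: ⊤, e: ⊤, f: ⊤}
Applying B2's transfer function to that IN value gives OUT[B2] (row B2 above).

Answer: {a: ⊤, b: 5, c: ⊤, d: ⊤, e: ⊤, f: ⊤}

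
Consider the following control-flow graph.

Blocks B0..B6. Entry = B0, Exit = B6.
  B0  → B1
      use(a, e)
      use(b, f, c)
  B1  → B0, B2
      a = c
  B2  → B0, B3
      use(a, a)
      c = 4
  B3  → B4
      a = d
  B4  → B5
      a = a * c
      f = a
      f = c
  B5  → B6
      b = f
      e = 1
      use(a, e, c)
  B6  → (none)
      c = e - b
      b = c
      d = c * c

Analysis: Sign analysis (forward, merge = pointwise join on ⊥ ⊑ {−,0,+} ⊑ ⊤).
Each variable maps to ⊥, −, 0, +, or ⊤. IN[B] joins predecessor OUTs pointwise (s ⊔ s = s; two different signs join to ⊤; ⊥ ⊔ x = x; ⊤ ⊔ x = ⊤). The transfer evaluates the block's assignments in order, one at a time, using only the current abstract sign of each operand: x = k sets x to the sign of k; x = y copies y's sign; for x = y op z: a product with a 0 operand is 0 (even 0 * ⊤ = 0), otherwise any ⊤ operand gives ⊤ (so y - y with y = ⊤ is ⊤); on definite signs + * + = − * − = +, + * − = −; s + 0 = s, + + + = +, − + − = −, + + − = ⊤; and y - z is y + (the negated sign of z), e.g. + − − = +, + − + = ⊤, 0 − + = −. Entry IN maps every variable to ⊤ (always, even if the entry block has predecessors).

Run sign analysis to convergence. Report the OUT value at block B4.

Answer: {a: ⊤, b: ⊤, c: +, d: ⊤, e: ⊤, f: +}

Working:
Converged values:
  B0: | IN=(all ⊤) | OUT=(all ⊤)
  B1: | IN=(all ⊤) | OUT=(all ⊤)
  B2: | IN=(all ⊤) | OUT={c:+; rest ⊤}
  B3: | IN={c:+; rest ⊤} | OUT={c:+; rest ⊤}
  B4: | IN={c:+; rest ⊤} | OUT={c:+, f:+; rest ⊤}
  B5: | IN={c:+, f:+; rest ⊤} | OUT={b:+, c:+, e:+, f:+; rest ⊤}
  B6: | IN={b:+, c:+, e:+, f:+; rest ⊤} | OUT={e:+, f:+; rest ⊤}

Merge at B4: IN[B4] = OUT[B3] = {a: ⊤, b: ⊤, c: +, d: ⊤, e: ⊤, f: ⊤}
Applying B4's transfer function to that IN value gives OUT[B4] (row B4 above).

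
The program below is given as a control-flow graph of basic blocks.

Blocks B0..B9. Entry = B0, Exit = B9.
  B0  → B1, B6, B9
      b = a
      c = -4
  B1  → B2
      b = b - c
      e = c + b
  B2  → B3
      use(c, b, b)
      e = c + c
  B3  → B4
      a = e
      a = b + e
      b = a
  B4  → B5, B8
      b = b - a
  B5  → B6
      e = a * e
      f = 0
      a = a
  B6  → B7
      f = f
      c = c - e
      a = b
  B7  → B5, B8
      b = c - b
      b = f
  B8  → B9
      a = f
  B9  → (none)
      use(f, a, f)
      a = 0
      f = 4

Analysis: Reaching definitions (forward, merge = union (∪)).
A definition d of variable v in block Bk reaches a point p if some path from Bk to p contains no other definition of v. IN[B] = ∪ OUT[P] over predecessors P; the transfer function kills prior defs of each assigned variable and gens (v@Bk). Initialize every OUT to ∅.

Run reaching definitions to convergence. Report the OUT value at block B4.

Answer: {a@B3, b@B4, c@B0, e@B2}

Derivation:
Converged values:
  B0:   IN={}   OUT={b@B0, c@B0}
  B1:   IN={b@B0, c@B0}   OUT={b@B1, c@B0, e@B1}
  B2:   IN={b@B1, c@B0, e@B1}   OUT={b@B1, c@B0, e@B2}
  B3:   IN={b@B1, c@B0, e@B2}   OUT={a@B3, b@B3, c@B0, e@B2}
  B4:   IN={a@B3, b@B3, c@B0, e@B2}   OUT={a@B3, b@B4, c@B0, e@B2}
  B5:   IN={a@B3, a@B6, b@B4, b@B7, c@B0, c@B6, e@B2, e@B5, f@B6}   OUT={a@B5, b@B4, b@B7, c@B0, c@B6, e@B5, f@B5}
  B6:   IN={a@B5, b@B0, b@B4, b@B7, c@B0, c@B6, e@B5, f@B5}   OUT={a@B6, b@B0, b@B4, b@B7, c@B6, e@B5, f@B6}
  B7:   IN={a@B6, b@B0, b@B4, b@B7, c@B6, e@B5, f@B6}   OUT={a@B6, b@B7, c@B6, e@B5, f@B6}
  B8:   IN={a@B3, a@B6, b@B4, b@B7, c@B0, c@B6, e@B2, e@B5, f@B6}   OUT={a@B8, b@B4, b@B7, c@B0, c@B6, e@B2, e@B5, f@B6}
  B9:   IN={a@B8, b@B0, b@B4, b@B7, c@B0, c@B6, e@B2, e@B5, f@B6}   OUT={a@B9, b@B0, b@B4, b@B7, c@B0, c@B6, e@B2, e@B5, f@B9}

Merge at B4: IN[B4] = OUT[B3] = {a@B3, b@B3, c@B0, e@B2}
Applying B4's transfer function to that IN value gives OUT[B4] (row B4 above).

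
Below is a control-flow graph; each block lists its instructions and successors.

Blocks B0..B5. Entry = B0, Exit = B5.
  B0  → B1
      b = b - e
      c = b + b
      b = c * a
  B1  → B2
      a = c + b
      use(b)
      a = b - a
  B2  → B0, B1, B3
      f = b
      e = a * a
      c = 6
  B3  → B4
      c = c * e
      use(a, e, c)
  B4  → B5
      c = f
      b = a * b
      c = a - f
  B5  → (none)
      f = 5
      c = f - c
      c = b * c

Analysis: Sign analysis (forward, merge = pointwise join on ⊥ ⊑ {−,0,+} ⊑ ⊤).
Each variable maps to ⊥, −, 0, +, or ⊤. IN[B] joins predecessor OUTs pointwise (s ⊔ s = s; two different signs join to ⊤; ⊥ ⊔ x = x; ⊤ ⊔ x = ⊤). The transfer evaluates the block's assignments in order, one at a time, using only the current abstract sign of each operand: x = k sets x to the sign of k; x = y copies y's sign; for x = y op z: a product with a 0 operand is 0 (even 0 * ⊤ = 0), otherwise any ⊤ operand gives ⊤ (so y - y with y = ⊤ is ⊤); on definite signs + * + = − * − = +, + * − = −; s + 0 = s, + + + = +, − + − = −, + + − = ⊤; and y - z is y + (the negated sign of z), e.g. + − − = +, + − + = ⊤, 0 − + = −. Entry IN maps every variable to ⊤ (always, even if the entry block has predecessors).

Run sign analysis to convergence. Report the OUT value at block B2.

Answer: {a: ⊤, b: ⊤, c: +, d: ⊤, e: ⊤, f: ⊤}

Working:
Per-block solution:
  B0:   IN=(all ⊤)   OUT=(all ⊤)
  B1:   IN=(all ⊤)   OUT=(all ⊤)
  B2:   IN=(all ⊤)   OUT={c:+; rest ⊤}
  B3:   IN={c:+; rest ⊤}   OUT=(all ⊤)
  B4:   IN=(all ⊤)   OUT=(all ⊤)
  B5:   IN=(all ⊤)   OUT={f:+; rest ⊤}

Merge at B2: IN[B2] = OUT[B1] = {a: ⊤, b: ⊤, c: ⊤, d: ⊤, e: ⊤, f: ⊤}
Applying B2's transfer function to that IN value gives OUT[B2] (row B2 above).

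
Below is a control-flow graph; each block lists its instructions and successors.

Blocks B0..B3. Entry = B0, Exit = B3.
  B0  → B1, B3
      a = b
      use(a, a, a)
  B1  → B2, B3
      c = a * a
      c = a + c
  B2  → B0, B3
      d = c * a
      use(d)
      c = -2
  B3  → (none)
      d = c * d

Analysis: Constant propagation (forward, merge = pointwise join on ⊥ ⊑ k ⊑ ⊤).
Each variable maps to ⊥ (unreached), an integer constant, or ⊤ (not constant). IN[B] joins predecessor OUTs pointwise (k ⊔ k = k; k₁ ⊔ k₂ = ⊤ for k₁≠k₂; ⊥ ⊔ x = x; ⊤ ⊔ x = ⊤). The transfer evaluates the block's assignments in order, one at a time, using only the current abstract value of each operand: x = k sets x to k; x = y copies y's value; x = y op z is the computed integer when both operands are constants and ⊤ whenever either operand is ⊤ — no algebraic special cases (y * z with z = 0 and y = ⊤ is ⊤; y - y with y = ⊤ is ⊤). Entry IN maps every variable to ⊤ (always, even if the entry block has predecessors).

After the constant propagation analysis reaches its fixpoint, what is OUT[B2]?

Converged values:
  B0:   IN=(all ⊤)   OUT=(all ⊤)
  B1:   IN=(all ⊤)   OUT=(all ⊤)
  B2:   IN=(all ⊤)   OUT={c:-2; rest ⊤}
  B3:   IN=(all ⊤)   OUT=(all ⊤)

Merge at B2: IN[B2] = OUT[B1] = {a: ⊤, b: ⊤, c: ⊤, d: ⊤, e: ⊤, f: ⊤}
Applying B2's transfer function to that IN value gives OUT[B2] (row B2 above).

Answer: {a: ⊤, b: ⊤, c: -2, d: ⊤, e: ⊤, f: ⊤}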